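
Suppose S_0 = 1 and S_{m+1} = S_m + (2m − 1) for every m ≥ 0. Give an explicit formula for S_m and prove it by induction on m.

Claim: S_m = m^2 − 2m + 1.

Base case: S_0 = 1, and 0^2 − 2·0 + 1 = 1.
Assume S_r = r^2 − 2r + 1.
Then S_{r+1} = S_r + (2r − 1) = (r^2 − 2r + 1) + (2r − 1) = r^2,
and (r+1)^2 − 2·(r+1) + 1 = r^2.
By induction, S_m = m^2 − 2m + 1 for all m ≥ 0.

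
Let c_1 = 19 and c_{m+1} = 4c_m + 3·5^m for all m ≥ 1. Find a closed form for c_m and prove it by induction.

Claim: c_m = 4^m + 3·5^m.

Base case: c_1 = 19, and 4^1 + 3·5^1 = 4 + 15 = 19.
Assume c_j = 4^j + 3·5^j for some j ≥ 1.
Then c_{j+1} = 4c_j + 3·5^j = 4·(4^j + 3·5^j) + 3·5^j = 4^{j+1} + 12·5^j + 3·5^j = 4^{j+1} + 15·5^j = 4^{j+1} + 3·5^{j+1}.
This completes the inductive step, so c_m = 4^m + 3·5^m for all m ≥ 1.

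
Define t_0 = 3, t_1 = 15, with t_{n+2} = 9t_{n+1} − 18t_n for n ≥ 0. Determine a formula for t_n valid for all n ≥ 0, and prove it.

Claim: t_n = 2·6^n + 3^n.

Base cases: t_0 = 3 and 2·6^0 + 3^0 = 3; t_1 = 15 and 2·6^1 + 3^1 = 15.
Assume t_j = 2·6^j + 3^j for all 0 ≤ j ≤ k, where k ≥ 1.
Then t_{k+1} = 9t_k − 18t_{k−1} = 9·(2·6^k + 3^k) − 18·(2·6^{k−1} + 3^{k−1}) = 2·(9·6 − 18)6^{k−1} + (9·3 − 18)3^{k−1} = 72·6^{k−1} + 9·3^{k−1} = 2·6^{k+1} + 3^{k+1}.
Hence t_n = 2·6^n + 3^n for every n ≥ 0, by strong induction.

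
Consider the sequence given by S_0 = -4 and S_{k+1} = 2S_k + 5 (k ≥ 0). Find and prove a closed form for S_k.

Claim: S_k = 2^k − 5.

Base case: S_0 = -4, and 2^0 − 5 = 1 − 5 = -4.
Assume S_j = 2^j − 5 for some j ≥ 0.
Then S_{j+1} = 2S_j + 5 = 2·(2^j − 5) + 5 = 2^{j+1} − 10 + 5 = 2^{j+1} − 5.
By induction, S_k = 2^k − 5 for all k ≥ 0.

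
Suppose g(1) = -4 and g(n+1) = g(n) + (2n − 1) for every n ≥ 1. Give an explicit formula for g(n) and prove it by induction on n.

Claim: g(n) = n^2 − 2n − 3.

Base case: g(1) = -4, and 1^2 − 2·1 − 3 = -4.
Assume g(r) = r^2 − 2r − 3.
Then g(r+1) = g(r) + (2r − 1) = (r^2 − 2r − 3) + (2r − 1) = r^2 − 4,
and (r+1)^2 − 2·(r+1) − 3 = r^2 − 4.
Hence g(n) = n^2 − 2n − 3 for every n ≥ 1, by induction.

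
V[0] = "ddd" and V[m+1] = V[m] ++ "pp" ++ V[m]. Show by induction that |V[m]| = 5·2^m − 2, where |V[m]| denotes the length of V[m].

Base case: |V[0]| = 3, and 5·2^0 − 2 = 3.
Assume |V[r]| = 5·2^r − 2.
Then |V[r+1]| = |V[r]| + 2 + |V[r]| = 2|V[r]| + 2 = 2(5·2^r − 2) + 2 = 5·2^{r+1} − 4 + 2 = 5·2^{r+1} − 2.
Hence |V[m]| = 5·2^m − 2 for every m ≥ 0, by induction.

|V[m]| = 5·2^m − 2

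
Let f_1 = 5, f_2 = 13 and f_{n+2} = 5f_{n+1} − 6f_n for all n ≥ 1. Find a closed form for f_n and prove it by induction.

Claim: f_n = 2^n + 3^n.

Base cases: f_1 = 5 and 2^1 + 3^1 = 5; f_2 = 13 and 2^2 + 3^2 = 13.
Assume f_j = 2^j + 3^j for all 1 ≤ j ≤ r, where r ≥ 2.
Then f_{r+1} = 5f_r − 6f_{r−1} = 5·(2^r + 3^r) − 6·(2^{r−1} + 3^{r−1}) = (5·2 − 6)2^{r−1} + (5·3 − 6)3^{r−1} = 4·2^{r−1} + 9·3^{r−1} = 2^{r+1} + 3^{r+1}.
This completes the inductive step, so f_n = 2^n + 3^n for all n ≥ 1.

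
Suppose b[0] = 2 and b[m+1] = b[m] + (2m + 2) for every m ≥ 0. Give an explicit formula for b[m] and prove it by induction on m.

Claim: b[m] = m^2 + m + 2.

Base case: b[0] = 2, and 0^2 + 0 + 2 = 2.
Assume b[k] = k^2 + k + 2.
Then b[k+1] = b[k] + (2k + 2) = (k^2 + k + 2) + (2k + 2) = k^2 + 3k + 4,
and (k+1)^2 + (k+1) + 2 = k^2 + 3k + 4.
Hence b[m] = m^2 + m + 2 for every m ≥ 0, by induction.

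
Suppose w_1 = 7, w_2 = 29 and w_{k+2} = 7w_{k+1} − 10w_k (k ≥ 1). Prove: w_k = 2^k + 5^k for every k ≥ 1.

Base cases: w_1 = 7 and 2^1 + 5^1 = 7; w_2 = 29 and 2^2 + 5^2 = 29.
Assume w_i = 2^i + 5^i for all 1 ≤ i ≤ j, where j ≥ 2.
Then w_{j+1} = 7w_j − 10w_{j−1} = 7·(2^j + 5^j) − 10·(2^{j−1} + 5^{j−1}) = (7·2 − 10)2^{j−1} + (7·5 − 10)5^{j−1} = 4·2^{j−1} + 25·5^{j−1} = 2^{j+1} + 5^{j+1}.
By strong induction, w_k = 2^k + 5^k for all k ≥ 1.

w_k = 2^k + 5^k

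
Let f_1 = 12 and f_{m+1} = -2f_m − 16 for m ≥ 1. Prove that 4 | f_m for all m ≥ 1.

Base case: f_1 = 12 = 4·3, so 4 | f_1.
Assume 4 | f_r, so f_r = 4t for some integer t.
Then f_{r+1} = -2f_r − 16 = -2·(4t) − 16 = 4(-2t − 4), so 4 | f_{r+1}.
Hence 4 | f_m for every m ≥ 1, by induction.

4 | f_m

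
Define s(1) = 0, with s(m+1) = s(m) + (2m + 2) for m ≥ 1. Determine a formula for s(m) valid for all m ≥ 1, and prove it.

Claim: s(m) = m^2 + m − 2.

Base case: s(1) = 0, and 1^2 + 1 − 2 = 0.
Assume s(k) = k^2 + k − 2.
Then s(k+1) = s(k) + (2k + 2) = (k^2 + k − 2) + (2k + 2) = k^2 + 3k,
and (k+1)^2 + (k+1) − 2 = k^2 + 3k.
Hence s(m) = m^2 + m − 2 for every m ≥ 1, by induction.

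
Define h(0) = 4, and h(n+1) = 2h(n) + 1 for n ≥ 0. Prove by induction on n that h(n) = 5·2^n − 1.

Base case: h(0) = 4, and 5·2^0 − 1 = 5 − 1 = 4.
Assume h(k) = 5·2^k − 1 for some k ≥ 0.
Then h(k+1) = 2h(k) + 1 = 2·(5·2^k − 1) + 1 = 10·2^k − 2 + 1 = 5·2^{k+1} − 1.
By induction, h(n) = 5·2^n − 1 for all n ≥ 0.

h(n) = 5·2^n − 1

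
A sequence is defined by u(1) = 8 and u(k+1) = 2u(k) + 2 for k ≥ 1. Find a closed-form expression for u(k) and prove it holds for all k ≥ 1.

Claim: u(k) = 5·2^k − 2.

Base case: u(1) = 8, and 5·2^1 − 2 = 10 − 2 = 8.
Assume u(r) = 5·2^r − 2 for some r ≥ 1.
Then u(r+1) = 2u(r) + 2 = 2·(5·2^r − 2) + 2 = 10·2^r − 4 + 2 = 5·2^{r+1} − 2.
By induction, u(k) = 5·2^k − 2 for all k ≥ 1.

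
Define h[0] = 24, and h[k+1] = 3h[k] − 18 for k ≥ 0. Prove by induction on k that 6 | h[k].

Base case: h[0] = 24 = 6·4, so 6 | h[0].
Assume 6 | h[m], so h[m] = 6t for some integer t.
Then h[m+1] = 3h[m] − 18 = 3·(6t) − 18 = 6(3t − 3), so 6 | h[m+1].
Hence 6 | h[k] for every k ≥ 0, by induction.

6 | h[k]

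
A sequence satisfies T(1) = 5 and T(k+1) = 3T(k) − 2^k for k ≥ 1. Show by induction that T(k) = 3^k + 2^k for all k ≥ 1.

Base case: T(1) = 5, and 3^1 + 2^1 = 3 + 2 = 5.
Assume T(r) = 3^r + 2^r for some r ≥ 1.
Then T(r+1) = 3T(r) − 2^r = 3·(3^r + 2^r) − 2^r = 3^{r+1} + 3·2^r − 2^r = 3^{r+1} + 2·2^r = 3^{r+1} + 2^{r+1}.
So the formula holds for r+1, and by induction T(k) = 3^k + 2^k for all k ≥ 1.

T(k) = 3^k + 2^k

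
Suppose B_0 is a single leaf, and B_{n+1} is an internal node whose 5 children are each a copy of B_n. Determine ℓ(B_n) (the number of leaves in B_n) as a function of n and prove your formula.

Claim: ℓ(B_n) = 5^n.

Base case: ℓ(B_0) = 1, and 5^0 = 1.
Assume ℓ(B_j) = 5^j.
Then ℓ(B_{j+1}) = 5·ℓ(B_j) = 5·5^j = 5^{j+1}.
Hence ℓ(B_n) = 5^n for every n ≥ 0, by induction.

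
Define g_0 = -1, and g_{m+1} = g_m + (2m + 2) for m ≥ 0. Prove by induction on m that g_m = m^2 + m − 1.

Base case: g_0 = -1, and 0^2 + 0 − 1 = -1.
Assume g_r = r^2 + r − 1.
Then g_{r+1} = g_r + (2r + 2) = (r^2 + r − 1) + (2r + 2) = r^2 + 3r + 1,
and (r+1)^2 + (r+1) − 1 = r^2 + 3r + 1.
This completes the inductive step, so g_m = m^2 + m − 1 for all m ≥ 0.

g_m = m^2 + m − 1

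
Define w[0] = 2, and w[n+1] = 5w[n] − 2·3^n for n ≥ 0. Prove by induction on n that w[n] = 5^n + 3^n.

Base case: w[0] = 2, and 5^0 + 3^0 = 1 + 1 = 2.
Assume w[m] = 5^m + 3^m for some m ≥ 0.
Then w[m+1] = 5w[m] − 2·3^m = 5·(5^m + 3^m) − 2·3^m = 5^{m+1} + 5·3^m − 2·3^m = 5^{m+1} + 3·3^m = 5^{m+1} + 3^{m+1}.
So the formula holds for m+1, and by induction w[n] = 5^n + 3^n for all n ≥ 0.

w[n] = 5^n + 3^n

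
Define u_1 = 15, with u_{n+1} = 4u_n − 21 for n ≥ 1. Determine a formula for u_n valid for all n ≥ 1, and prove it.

Claim: u_n = 2·4^n + 7.

Base case: u_1 = 15, and 2·4^1 + 7 = 8 + 7 = 15.
Assume u_j = 2·4^j + 7 for some j ≥ 1.
Then u_{j+1} = 4u_j − 21 = 4·(2·4^j + 7) − 21 = 8·4^j + 28 − 21 = 2·4^{j+1} + 7.
This completes the inductive step, so u_n = 2·4^n + 7 for all n ≥ 1.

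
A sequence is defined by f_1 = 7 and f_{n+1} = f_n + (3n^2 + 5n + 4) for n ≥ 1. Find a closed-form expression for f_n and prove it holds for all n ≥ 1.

Claim: f_n = n^3 + n^2 + 2n + 3.

Base case: f_1 = 7, and 1^3 + 1^2 + 2·1 + 3 = 7.
Assume f_k = k^3 + k^2 + 2k + 3.
Then f_{k+1} = f_k + (3k^2 + 5k + 4) = (k^3 + k^2 + 2k + 3) + (3k^2 + 5k + 4) = k^3 + 4k^2 + 7k + 7,
and (k+1)^3 + (k+1)^2 + 2·(k+1) + 3 = k^3 + 4k^2 + 7k + 7.
This completes the inductive step, so f_n = n^3 + n^2 + 2n + 3 for all n ≥ 1.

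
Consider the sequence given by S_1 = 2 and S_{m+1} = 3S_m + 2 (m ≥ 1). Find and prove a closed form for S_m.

Claim: S_m = 3^m − 1.

Base case: S_1 = 2, and 3^1 − 1 = 3 − 1 = 2.
Assume S_k = 3^k − 1 for some k ≥ 1.
Then S_{k+1} = 3S_k + 2 = 3·(3^k − 1) + 2 = 3^{k+1} − 3 + 2 = 3^{k+1} − 1.
Hence S_m = 3^m − 1 for every m ≥ 1, by induction.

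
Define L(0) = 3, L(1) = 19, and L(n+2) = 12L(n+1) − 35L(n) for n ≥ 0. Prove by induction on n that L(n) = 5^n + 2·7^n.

Base cases: L(0) = 3 and 5^0 + 2·7^0 = 3; L(1) = 19 and 5^1 + 2·7^1 = 19.
Assume L(i) = 5^i + 2·7^i for all 0 ≤ i ≤ j, where j ≥ 1.
Then L(j+1) = 12L(j) − 35L(j−1) = 12·(5^j + 2·7^j) − 35·(5^{j−1} + 2·7^{j−1}) = (12·5 − 35)5^{j−1} + 2·(12·7 − 35)7^{j−1} = 25·5^{j−1} + 98·7^{j−1} = 5^{j+1} + 2·7^{j+1}.
By strong induction, L(n) = 5^n + 2·7^n for all n ≥ 0.

L(n) = 5^n + 2·7^n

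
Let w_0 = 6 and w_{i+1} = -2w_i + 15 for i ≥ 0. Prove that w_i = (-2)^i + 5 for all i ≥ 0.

Base case: w_0 = 6, and (-2)^0 + 5 = 1 + 5 = 6.
Assume w_k = (-2)^k + 5 for some k ≥ 0.
Then w_{k+1} = -2w_k + 15 = -2·((-2)^k + 5) + 15 = -2·(-2)^k − 10 + 15 = (-2)^{k+1} + 5.
Hence w_i = (-2)^i + 5 for every i ≥ 0, by induction.

w_i = (-2)^i + 5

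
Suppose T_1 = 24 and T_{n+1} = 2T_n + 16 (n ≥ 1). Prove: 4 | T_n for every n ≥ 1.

Base case: T_1 = 24 = 4·6, so 4 | T_1.
Assume 4 | T_k, so T_k = 4t for some integer t.
Then T_{k+1} = 2T_k + 16 = 2·(4t) + 16 = 4(2t + 4), so 4 | T_{k+1}.
So the property holds for k+1, and by induction 4 | T_n for all n ≥ 1.

4 | T_n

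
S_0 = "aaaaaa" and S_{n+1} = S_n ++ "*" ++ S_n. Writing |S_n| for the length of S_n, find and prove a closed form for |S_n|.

Claim: |S_n| = 7·2^n − 1.

Base case: |S_0| = 6, and 7·2^0 − 1 = 6.
Assume |S_m| = 7·2^m − 1.
Then |S_{m+1}| = |S_m| + 1 + |S_m| = 2|S_m| + 1 = 2(7·2^m − 1) + 1 = 7·2^{m+1} − 2 + 1 = 7·2^{m+1} − 1.
By induction, |S_n| = 7·2^n − 1 for all n ≥ 0.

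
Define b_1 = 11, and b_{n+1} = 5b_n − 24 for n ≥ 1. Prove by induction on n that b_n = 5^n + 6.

Base case: b_1 = 11, and 5^1 + 6 = 5 + 6 = 11.
Assume b_k = 5^k + 6 for some k ≥ 1.
Then b_{k+1} = 5b_k − 24 = 5·(5^k + 6) − 24 = 5^{k+1} + 30 − 24 = 5^{k+1} + 6.
So the formula holds for k+1, and by induction b_n = 5^n + 6 for all n ≥ 1.

b_n = 5^n + 6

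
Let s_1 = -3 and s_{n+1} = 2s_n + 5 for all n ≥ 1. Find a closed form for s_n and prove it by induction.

Claim: s_n = 2^n − 5.

Base case: s_1 = -3, and 2^1 − 5 = 2 − 5 = -3.
Assume s_r = 2^r − 5 for some r ≥ 1.
Then s_{r+1} = 2s_r + 5 = 2·(2^r − 5) + 5 = 2^{r+1} − 10 + 5 = 2^{r+1} − 5.
This completes the inductive step, so s_n = 2^n − 5 for all n ≥ 1.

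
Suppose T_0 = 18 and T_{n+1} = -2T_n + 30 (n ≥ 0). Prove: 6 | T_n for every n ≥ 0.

Base case: T_0 = 18 = 6·3, so 6 | T_0.
Assume 6 | T_m, so T_m = 6t for some integer t.
Then T_{m+1} = -2T_m + 30 = -2·(6t) + 30 = 6(-2t + 5), so 6 | T_{m+1}.
Hence 6 | T_n for every n ≥ 0, by induction.

6 | T_n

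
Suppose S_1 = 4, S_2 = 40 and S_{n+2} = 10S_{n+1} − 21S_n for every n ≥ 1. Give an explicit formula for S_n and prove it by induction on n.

Claim: S_n = -3^n + 7^n.

Base cases: S_1 = 4 and -3^1 + 7^1 = 4; S_2 = 40 and -3^2 + 7^2 = 40.
Assume S_j = -3^j + 7^j for all 1 ≤ j ≤ m, where m ≥ 2.
Then S_{m+1} = 10S_m − 21S_{m−1} = 10·(-3^m + 7^m) − 21·(-3^{m−1} + 7^{m−1}) = -(10·3 − 21)3^{m−1} + (10·7 − 21)7^{m−1} = -9·3^{m−1} + 49·7^{m−1} = -3^{m+1} + 7^{m+1}.
By strong induction, S_n = -3^n + 7^n for all n ≥ 1.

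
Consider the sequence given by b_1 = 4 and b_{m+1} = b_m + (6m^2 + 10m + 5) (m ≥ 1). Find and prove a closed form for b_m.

Claim: b_m = 2m^3 + 2m^2 + m − 1.

Base case: b_1 = 4, and 2·1^3 + 2·1^2 + 1 − 1 = 4.
Assume b_j = 2j^3 + 2j^2 + j − 1.
Then b_{j+1} = b_j + (6j^2 + 10j + 5) = (2j^3 + 2j^2 + j − 1) + (6j^2 + 10j + 5) = 2j^3 + 8j^2 + 11j + 4,
and 2·(j+1)^3 + 2·(j+1)^2 + (j+1) − 1 = 2j^3 + 8j^2 + 11j + 4.
By induction, b_m = 2m^3 + 2m^2 + m − 1 for all m ≥ 1.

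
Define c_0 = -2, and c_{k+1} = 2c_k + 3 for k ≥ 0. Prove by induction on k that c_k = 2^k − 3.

Base case: c_0 = -2, and 2^0 − 3 = 1 − 3 = -2.
Assume c_r = 2^r − 3 for some r ≥ 0.
Then c_{r+1} = 2c_r + 3 = 2·(2^r − 3) + 3 = 2^{r+1} − 6 + 3 = 2^{r+1} − 3.
So the formula holds for r+1, and by induction c_k = 2^k − 3 for all k ≥ 0.

c_k = 2^k − 3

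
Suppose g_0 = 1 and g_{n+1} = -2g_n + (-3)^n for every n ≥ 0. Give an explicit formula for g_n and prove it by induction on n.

Claim: g_n = 2·(-2)^n − (-3)^n.

Base case: g_0 = 1, and 2·(-2)^0 − (-3)^0 = 2 − 1 = 1.
Assume g_m = 2·(-2)^m − (-3)^m for some m ≥ 0.
Then g_{m+1} = -2g_m + (-3)^m = -2·(2·(-2)^m − (-3)^m) + (-3)^m = 2·(-2)^{m+1} + 2·(-3)^m + (-3)^m = 2·(-2)^{m+1} + 3·(-3)^m = 2·(-2)^{m+1} − (-3)^{m+1}.
By induction, g_n = 2·(-2)^n − (-3)^n for all n ≥ 0.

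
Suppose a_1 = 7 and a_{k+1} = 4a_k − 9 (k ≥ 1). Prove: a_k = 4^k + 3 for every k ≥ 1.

Base case: a_1 = 7, and 4^1 + 3 = 4 + 3 = 7.
Assume a_j = 4^j + 3 for some j ≥ 1.
Then a_{j+1} = 4a_j − 9 = 4·(4^j + 3) − 9 = 4^{j+1} + 12 − 9 = 4^{j+1} + 3.
By induction, a_k = 4^k + 3 for all k ≥ 1.

a_k = 4^k + 3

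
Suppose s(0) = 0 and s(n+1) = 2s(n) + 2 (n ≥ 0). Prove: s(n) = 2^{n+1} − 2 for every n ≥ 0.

Base case: s(0) = 0, and 2^{0+1} − 2 = 2 − 2 = 0.
Assume s(r) = 2^{r+1} − 2 for some r ≥ 0.
Then s(r+1) = 2s(r) + 2 = 2·(2^{r+1} − 2) + 2 = 2^{r+2} − 4 + 2 = 2^{r+2} − 2.
This completes the inductive step, so s(n) = 2^{n+1} − 2 for all n ≥ 0.

s(n) = 2^{n+1} − 2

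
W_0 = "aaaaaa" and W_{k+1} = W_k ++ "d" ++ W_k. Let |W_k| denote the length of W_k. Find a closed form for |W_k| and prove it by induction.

Claim: |W_k| = 7·2^k − 1.

Base case: |W_0| = 6, and 7·2^0 − 1 = 6.
Assume |W_j| = 7·2^j − 1.
Then |W_{j+1}| = |W_j| + 1 + |W_j| = 2|W_j| + 1 = 2(7·2^j − 1) + 1 = 7·2^{j+1} − 2 + 1 = 7·2^{j+1} − 1.
By induction, |W_k| = 7·2^k − 1 for all k ≥ 0.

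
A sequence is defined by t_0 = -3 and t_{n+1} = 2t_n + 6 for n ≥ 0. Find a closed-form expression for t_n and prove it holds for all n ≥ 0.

Claim: t_n = 3·2^n − 6.

Base case: t_0 = -3, and 3·2^0 − 6 = 3 − 6 = -3.
Assume t_k = 3·2^k − 6 for some k ≥ 0.
Then t_{k+1} = 2t_k + 6 = 2·(3·2^k − 6) + 6 = 6·2^k − 12 + 6 = 3·2^{k+1} − 6.
This completes the inductive step, so t_n = 3·2^n − 6 for all n ≥ 0.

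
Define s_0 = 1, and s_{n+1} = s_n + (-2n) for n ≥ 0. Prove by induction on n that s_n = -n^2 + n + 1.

Base case: s_0 = 1, and -0^2 + 0 + 1 = 1.
Assume s_m = -m^2 + m + 1.
Then s_{m+1} = s_m + (-2m) = (-m^2 + m + 1) + (-2m) = -m^2 − m + 1,
and -(m+1)^2 + (m+1) + 1 = -m^2 − m + 1.
By induction, s_n = -n^2 + n + 1 for all n ≥ 0.

s_n = -n^2 + n + 1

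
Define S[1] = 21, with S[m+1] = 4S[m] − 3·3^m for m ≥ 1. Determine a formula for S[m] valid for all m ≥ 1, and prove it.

Claim: S[m] = 3·4^m + 3·3^m.

Base case: S[1] = 21, and 3·4^1 + 3·3^1 = 12 + 9 = 21.
Assume S[k] = 3·4^k + 3·3^k for some k ≥ 1.
Then S[k+1] = 4S[k] − 3·3^k = 4·(3·4^k + 3·3^k) − 3·3^k = 3·4^{k+1} + 12·3^k − 3·3^k = 3·4^{k+1} + 9·3^k = 3·4^{k+1} + 3·3^{k+1}.
So the formula holds for k+1, and by induction S[m] = 3·4^m + 3·3^m for all m ≥ 1.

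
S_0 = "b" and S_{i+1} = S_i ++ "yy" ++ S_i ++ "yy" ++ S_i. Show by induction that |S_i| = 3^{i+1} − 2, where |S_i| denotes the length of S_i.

Base case: |S_0| = 1, and 3^{0+1} − 2 = 1.
Assume |S_k| = 3^{k+1} − 2.
Then |S_{k+1}| = 3|S_k| + 4 = 3(3^{k+1} − 2) + 4 = 3^{k+2} − 6 + 4 = 3^{k+2} − 2.
This completes the inductive step, so |S_i| = 3^{i+1} − 2 for all i ≥ 0.

|S_i| = 3^{i+1} − 2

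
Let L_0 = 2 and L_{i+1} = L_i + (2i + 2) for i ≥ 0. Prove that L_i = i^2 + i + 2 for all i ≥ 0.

Base case: L_0 = 2, and 0^2 + 0 + 2 = 2.
Assume L_r = r^2 + r + 2.
Then L_{r+1} = L_r + (2r + 2) = (r^2 + r + 2) + (2r + 2) = r^2 + 3r + 4,
and (r+1)^2 + (r+1) + 2 = r^2 + 3r + 4.
This completes the inductive step, so L_i = i^2 + i + 2 for all i ≥ 0.

L_i = i^2 + i + 2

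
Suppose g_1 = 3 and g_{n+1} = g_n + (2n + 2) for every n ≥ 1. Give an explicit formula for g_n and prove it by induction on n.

Claim: g_n = n^2 + n + 1.

Base case: g_1 = 3, and 1^2 + 1 + 1 = 3.
Assume g_m = m^2 + m + 1.
Then g_{m+1} = g_m + (2m + 2) = (m^2 + m + 1) + (2m + 2) = m^2 + 3m + 3,
and (m+1)^2 + (m+1) + 1 = m^2 + 3m + 3.
By induction, g_n = n^2 + n + 1 for all n ≥ 1.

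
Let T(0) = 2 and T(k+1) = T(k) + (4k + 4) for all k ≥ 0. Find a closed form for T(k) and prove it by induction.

Claim: T(k) = 2k^2 + 2k + 2.

Base case: T(0) = 2, and 2·0^2 + 2·0 + 2 = 2.
Assume T(r) = 2r^2 + 2r + 2.
Then T(r+1) = T(r) + (4r + 4) = (2r^2 + 2r + 2) + (4r + 4) = 2r^2 + 6r + 6,
and 2·(r+1)^2 + 2·(r+1) + 2 = 2r^2 + 6r + 6.
This completes the inductive step, so T(k) = 2k^2 + 2k + 2 for all k ≥ 0.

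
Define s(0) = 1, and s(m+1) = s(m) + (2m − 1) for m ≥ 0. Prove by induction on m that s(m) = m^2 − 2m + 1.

Base case: s(0) = 1, and 0^2 − 2·0 + 1 = 1.
Assume s(r) = r^2 − 2r + 1.
Then s(r+1) = s(r) + (2r − 1) = (r^2 − 2r + 1) + (2r − 1) = r^2,
and (r+1)^2 − 2·(r+1) + 1 = r^2.
This completes the inductive step, so s(m) = m^2 − 2m + 1 for all m ≥ 0.

s(m) = m^2 − 2m + 1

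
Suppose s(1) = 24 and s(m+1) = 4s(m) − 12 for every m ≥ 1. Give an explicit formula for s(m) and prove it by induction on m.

Claim: s(m) = 5·4^m + 4.

Base case: s(1) = 24, and 5·4^1 + 4 = 20 + 4 = 24.
Assume s(k) = 5·4^k + 4 for some k ≥ 1.
Then s(k+1) = 4s(k) − 12 = 4·(5·4^k + 4) − 12 = 20·4^k + 16 − 12 = 5·4^{k+1} + 4.
Hence s(m) = 5·4^m + 4 for every m ≥ 1, by induction.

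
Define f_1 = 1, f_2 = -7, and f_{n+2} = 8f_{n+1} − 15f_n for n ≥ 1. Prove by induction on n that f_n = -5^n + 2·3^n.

Base cases: f_1 = 1 and -5^1 + 2·3^1 = 1; f_2 = -7 and -5^2 + 2·3^2 = -7.
Assume f_i = -5^i + 2·3^i for all 1 ≤ i ≤ j, where j ≥ 2.
Then f_{j+1} = 8f_j − 15f_{j−1} = 8·(-5^j + 2·3^j) − 15·(-5^{j−1} + 2·3^{j−1}) = -(8·5 − 15)5^{j−1} + 2·(8·3 − 15)3^{j−1} = -25·5^{j−1} + 18·3^{j−1} = -5^{j+1} + 2·3^{j+1}.
So the formula holds for j+1, and by strong induction f_n = -5^n + 2·3^n for all n ≥ 1.

f_n = -5^n + 2·3^n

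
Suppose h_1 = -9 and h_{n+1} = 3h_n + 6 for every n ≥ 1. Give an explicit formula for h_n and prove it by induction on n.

Claim: h_n = -2·3^n − 3.

Base case: h_1 = -9, and -2·3^1 − 3 = -6 − 3 = -9.
Assume h_r = -2·3^r − 3 for some r ≥ 1.
Then h_{r+1} = 3h_r + 6 = 3·(-2·3^r − 3) + 6 = -6·3^r − 9 + 6 = -2·3^{r+1} − 3.
Hence h_n = -2·3^n − 3 for every n ≥ 1, by induction.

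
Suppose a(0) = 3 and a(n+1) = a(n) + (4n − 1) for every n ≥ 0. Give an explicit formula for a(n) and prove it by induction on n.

Claim: a(n) = 2n^2 − 3n + 3.

Base case: a(0) = 3, and 2·0^2 − 3·0 + 3 = 3.
Assume a(j) = 2j^2 − 3j + 3.
Then a(j+1) = a(j) + (4j − 1) = (2j^2 − 3j + 3) + (4j − 1) = 2j^2 + j + 2,
and 2·(j+1)^2 − 3·(j+1) + 3 = 2j^2 + j + 2.
Hence a(n) = 2n^2 − 3n + 3 for every n ≥ 0, by induction.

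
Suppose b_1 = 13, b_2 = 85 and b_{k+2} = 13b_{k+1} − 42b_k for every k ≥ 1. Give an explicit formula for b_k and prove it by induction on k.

Claim: b_k = 6^k + 7^k.

Base cases: b_1 = 13 and 6^1 + 7^1 = 13; b_2 = 85 and 6^2 + 7^2 = 85.
Assume b_i = 6^i + 7^i for all 1 ≤ i ≤ j, where j ≥ 2.
Then b_{j+1} = 13b_j − 42b_{j−1} = 13·(6^j + 7^j) − 42·(6^{j−1} + 7^{j−1}) = (13·6 − 42)6^{j−1} + (13·7 − 42)7^{j−1} = 36·6^{j−1} + 49·7^{j−1} = 6^{j+1} + 7^{j+1}.
This completes the inductive step, so b_k = 6^k + 7^k for all k ≥ 1.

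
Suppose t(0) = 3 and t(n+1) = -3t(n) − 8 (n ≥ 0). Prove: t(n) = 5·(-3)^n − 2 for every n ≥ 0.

Base case: t(0) = 3, and 5·(-3)^0 − 2 = 5 − 2 = 3.
Assume t(r) = 5·(-3)^r − 2 for some r ≥ 0.
Then t(r+1) = -3t(r) − 8 = -3·(5·(-3)^r − 2) − 8 = -15·(-3)^r + 6 − 8 = 5·(-3)^{r+1} − 2.
Hence t(n) = 5·(-3)^n − 2 for every n ≥ 0, by induction.

t(n) = 5·(-3)^n − 2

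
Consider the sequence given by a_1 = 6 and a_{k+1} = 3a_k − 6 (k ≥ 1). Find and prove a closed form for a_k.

Claim: a_k = 3^k + 3.

Base case: a_1 = 6, and 3^1 + 3 = 3 + 3 = 6.
Assume a_m = 3^m + 3 for some m ≥ 1.
Then a_{m+1} = 3a_m − 6 = 3·(3^m + 3) − 6 = 3^{m+1} + 9 − 6 = 3^{m+1} + 3.
This completes the inductive step, so a_k = 3^k + 3 for all k ≥ 1.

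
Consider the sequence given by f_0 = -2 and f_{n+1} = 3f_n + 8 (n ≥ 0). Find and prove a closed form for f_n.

Claim: f_n = 2·3^n − 4.

Base case: f_0 = -2, and 2·3^0 − 4 = 2 − 4 = -2.
Assume f_m = 2·3^m − 4 for some m ≥ 0.
Then f_{m+1} = 3f_m + 8 = 3·(2·3^m − 4) + 8 = 6·3^m − 12 + 8 = 2·3^{m+1} − 4.
This completes the inductive step, so f_n = 2·3^n − 4 for all n ≥ 0.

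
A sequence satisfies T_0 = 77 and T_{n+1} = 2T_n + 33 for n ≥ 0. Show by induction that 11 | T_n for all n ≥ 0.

Base case: T_0 = 77 = 11·7, so 11 | T_0.
Assume 11 | T_k, so T_k = 11t for some integer t.
Then T_{k+1} = 2T_k + 33 = 2·(11t) + 33 = 11(2t + 3), so 11 | T_{k+1}.
So the property holds for k+1, and by induction 11 | T_n for all n ≥ 0.

11 | T_n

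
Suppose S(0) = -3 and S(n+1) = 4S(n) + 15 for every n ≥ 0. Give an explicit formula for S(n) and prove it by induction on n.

Claim: S(n) = 2·4^n − 5.

Base case: S(0) = -3, and 2·4^0 − 5 = 2 − 5 = -3.
Assume S(k) = 2·4^k − 5 for some k ≥ 0.
Then S(k+1) = 4S(k) + 15 = 4·(2·4^k − 5) + 15 = 8·4^k − 20 + 15 = 2·4^{k+1} − 5.
By induction, S(n) = 2·4^n − 5 for all n ≥ 0.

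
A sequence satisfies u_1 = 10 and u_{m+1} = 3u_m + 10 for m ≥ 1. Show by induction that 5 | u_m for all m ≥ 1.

Base case: u_1 = 10 = 5·2, so 5 | u_1.
Assume 5 | u_k, so u_k = 5t for some integer t.
Then u_{k+1} = 3u_k + 10 = 3·(5t) + 10 = 5(3t + 2), so 5 | u_{k+1}.
Hence 5 | u_m for every m ≥ 1, by induction.

5 | u_m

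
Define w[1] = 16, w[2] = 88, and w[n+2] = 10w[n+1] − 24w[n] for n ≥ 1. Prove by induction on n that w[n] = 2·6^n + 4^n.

Base cases: w[1] = 16 and 2·6^1 + 4^1 = 16; w[2] = 88 and 2·6^2 + 4^2 = 88.
Assume w[j] = 2·6^j + 4^j for all 1 ≤ j ≤ k, where k ≥ 2.
Then w[k+1] = 10w[k] − 24w[k−1] = 10·(2·6^k + 4^k) − 24·(2·6^{k−1} + 4^{k−1}) = 2·(10·6 − 24)6^{k−1} + (10·4 − 24)4^{k−1} = 72·6^{k−1} + 16·4^{k−1} = 2·6^{k+1} + 4^{k+1}.
Hence w[n] = 2·6^n + 4^n for every n ≥ 1, by strong induction.

w[n] = 2·6^n + 4^n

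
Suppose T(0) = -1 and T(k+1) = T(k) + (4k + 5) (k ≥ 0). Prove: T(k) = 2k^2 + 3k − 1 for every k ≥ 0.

Base case: T(0) = -1, and 2·0^2 + 3·0 − 1 = -1.
Assume T(m) = 2m^2 + 3m − 1.
Then T(m+1) = T(m) + (4m + 5) = (2m^2 + 3m − 1) + (4m + 5) = 2m^2 + 7m + 4,
and 2·(m+1)^2 + 3·(m+1) − 1 = 2m^2 + 7m + 4.
This completes the inductive step, so T(k) = 2k^2 + 3k − 1 for all k ≥ 0.

T(k) = 2k^2 + 3k − 1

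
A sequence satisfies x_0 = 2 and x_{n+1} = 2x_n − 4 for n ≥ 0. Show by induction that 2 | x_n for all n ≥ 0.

Base case: x_0 = 2 = 2·1, so 2 | x_0.
Assume 2 | x_k, so x_k = 2t for some integer t.
Then x_{k+1} = 2x_k − 4 = 2·(2t) − 4 = 2(2t − 2), so 2 | x_{k+1}.
Hence 2 | x_n for every n ≥ 0, by induction.

2 | x_n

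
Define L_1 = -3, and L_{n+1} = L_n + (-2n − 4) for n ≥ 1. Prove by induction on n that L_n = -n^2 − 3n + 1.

Base case: L_1 = -3, and -1^2 − 3·1 + 1 = -3.
Assume L_r = -r^2 − 3r + 1.
Then L_{r+1} = L_r + (-2r − 4) = (-r^2 − 3r + 1) + (-2r − 4) = -r^2 − 5r − 3,
and -(r+1)^2 − 3·(r+1) + 1 = -r^2 − 5r − 3.
By induction, L_n = -n^2 − 3n + 1 for all n ≥ 1.

L_n = -n^2 − 3n + 1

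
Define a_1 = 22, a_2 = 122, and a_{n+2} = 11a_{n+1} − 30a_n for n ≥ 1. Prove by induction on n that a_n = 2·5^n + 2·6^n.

Base cases: a_1 = 22 and 2·5^1 + 2·6^1 = 22; a_2 = 122 and 2·5^2 + 2·6^2 = 122.
Assume a_j = 2·5^j + 2·6^j for all 1 ≤ j ≤ m, where m ≥ 2.
Then a_{m+1} = 11a_m − 30a_{m−1} = 11·(2·5^m + 2·6^m) − 30·(2·5^{m−1} + 2·6^{m−1}) = 2·(11·5 − 30)5^{m−1} + 2·(11·6 − 30)6^{m−1} = 50·5^{m−1} + 72·6^{m−1} = 2·5^{m+1} + 2·6^{m+1}.
By strong induction, a_n = 2·5^n + 2·6^n for all n ≥ 1.

a_n = 2·5^n + 2·6^n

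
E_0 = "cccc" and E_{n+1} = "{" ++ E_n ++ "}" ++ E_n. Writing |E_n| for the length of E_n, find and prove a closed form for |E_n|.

Claim: |E_n| = 6·2^n − 2.

Base case: |E_0| = 4, and 6·2^0 − 2 = 4.
Assume |E_j| = 6·2^j − 2.
Then |E_{j+1}| = 1 + |E_j| + 1 + |E_j| = 2|E_j| + 2 = 2(6·2^j − 2) + 2 = 6·2^{j+1} − 4 + 2 = 6·2^{j+1} − 2.
Hence |E_n| = 6·2^n − 2 for every n ≥ 0, by induction.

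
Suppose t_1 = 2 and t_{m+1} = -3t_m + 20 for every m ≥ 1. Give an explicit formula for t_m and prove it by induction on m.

Claim: t_m = (-3)^m + 5.

Base case: t_1 = 2, and (-3)^1 + 5 = -3 + 5 = 2.
Assume t_k = (-3)^k + 5 for some k ≥ 1.
Then t_{k+1} = -3t_k + 20 = -3·((-3)^k + 5) + 20 = -3·(-3)^k − 15 + 20 = (-3)^{k+1} + 5.
So the formula holds for k+1, and by induction t_m = (-3)^m + 5 for all m ≥ 1.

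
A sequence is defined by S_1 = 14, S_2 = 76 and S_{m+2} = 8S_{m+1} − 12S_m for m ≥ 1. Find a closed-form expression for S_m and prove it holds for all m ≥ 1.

Claim: S_m = 2^m + 2·6^m.

Base cases: S_1 = 14 and 2^1 + 2·6^1 = 14; S_2 = 76 and 2^2 + 2·6^2 = 76.
Assume S_i = 2^i + 2·6^i for all 1 ≤ i ≤ j, where j ≥ 2.
Then S_{j+1} = 8S_j − 12S_{j−1} = 8·(2^j + 2·6^j) − 12·(2^{j−1} + 2·6^{j−1}) = (8·2 − 12)2^{j−1} + 2·(8·6 − 12)6^{j−1} = 4·2^{j−1} + 72·6^{j−1} = 2^{j+1} + 2·6^{j+1}.
This completes the inductive step, so S_m = 2^m + 2·6^m for all m ≥ 1.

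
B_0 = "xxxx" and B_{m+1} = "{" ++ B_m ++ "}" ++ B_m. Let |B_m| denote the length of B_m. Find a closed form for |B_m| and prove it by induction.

Claim: |B_m| = 6·2^m − 2.

Base case: |B_0| = 4, and 6·2^0 − 2 = 4.
Assume |B_r| = 6·2^r − 2.
Then |B_{r+1}| = 1 + |B_r| + 1 + |B_r| = 2|B_r| + 2 = 2(6·2^r − 2) + 2 = 6·2^{r+1} − 4 + 2 = 6·2^{r+1} − 2.
This completes the inductive step, so |B_m| = 6·2^m − 2 for all m ≥ 0.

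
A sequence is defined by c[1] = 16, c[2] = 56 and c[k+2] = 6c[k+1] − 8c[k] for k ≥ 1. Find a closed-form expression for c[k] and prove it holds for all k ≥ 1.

Claim: c[k] = 3·4^k + 2·2^k.

Base cases: c[1] = 16 and 3·4^1 + 2·2^1 = 16; c[2] = 56 and 3·4^2 + 2·2^2 = 56.
Assume c[j] = 3·4^j + 2·2^j for all 1 ≤ j ≤ m, where m ≥ 2.
Then c[m+1] = 6c[m] − 8c[m−1] = 6·(3·4^m + 2·2^m) − 8·(3·4^{m−1} + 2·2^{m−1}) = 3·(6·4 − 8)4^{m−1} + 2·(6·2 − 8)2^{m−1} = 48·4^{m−1} + 8·2^{m−1} = 3·4^{m+1} + 2·2^{m+1}.
This completes the inductive step, so c[k] = 3·4^k + 2·2^k for all k ≥ 1.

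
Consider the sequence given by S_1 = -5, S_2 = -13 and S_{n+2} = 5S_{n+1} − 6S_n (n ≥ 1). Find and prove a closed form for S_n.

Claim: S_n = -3^n − 2^n.

Base cases: S_1 = -5 and -3^1 − 2^1 = -5; S_2 = -13 and -3^2 − 2^2 = -13.
Assume S_i = -3^i − 2^i for all 1 ≤ i ≤ j, where j ≥ 2.
Then S_{j+1} = 5S_j − 6S_{j−1} = 5·(-3^j − 2^j) − 6·(-3^{j−1} − 2^{j−1}) = -(5·3 − 6)3^{j−1} − (5·2 − 6)2^{j−1} = -9·3^{j−1} − 4·2^{j−1} = -3^{j+1} − 2^{j+1}.
This completes the inductive step, so S_n = -3^n − 2^n for all n ≥ 1.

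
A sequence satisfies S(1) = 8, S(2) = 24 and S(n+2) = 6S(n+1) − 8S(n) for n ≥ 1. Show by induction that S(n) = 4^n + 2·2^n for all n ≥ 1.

Base cases: S(1) = 8 and 4^1 + 2·2^1 = 8; S(2) = 24 and 4^2 + 2·2^2 = 24.
Assume S(j) = 4^j + 2·2^j for all 1 ≤ j ≤ k, where k ≥ 2.
Then S(k+1) = 6S(k) − 8S(k−1) = 6·(4^k + 2·2^k) − 8·(4^{k−1} + 2·2^{k−1}) = (6·4 − 8)4^{k−1} + 2·(6·2 − 8)2^{k−1} = 16·4^{k−1} + 8·2^{k−1} = 4^{k+1} + 2·2^{k+1}.
Hence S(n) = 4^n + 2·2^n for every n ≥ 1, by strong induction.

S(n) = 4^n + 2·2^n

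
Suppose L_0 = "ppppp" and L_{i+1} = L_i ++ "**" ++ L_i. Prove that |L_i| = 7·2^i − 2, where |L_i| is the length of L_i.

Base case: |L_0| = 5, and 7·2^0 − 2 = 5.
Assume |L_j| = 7·2^j − 2.
Then |L_{j+1}| = |L_j| + 2 + |L_j| = 2|L_j| + 2 = 2(7·2^j − 2) + 2 = 7·2^{j+1} − 4 + 2 = 7·2^{j+1} − 2.
By induction, |L_i| = 7·2^i − 2 for all i ≥ 0.

|L_i| = 7·2^i − 2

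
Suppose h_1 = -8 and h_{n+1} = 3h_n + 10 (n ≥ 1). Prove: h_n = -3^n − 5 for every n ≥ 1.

Base case: h_1 = -8, and -3^1 − 5 = -3 − 5 = -8.
Assume h_k = -3^k − 5 for some k ≥ 1.
Then h_{k+1} = 3h_k + 10 = 3·(-3^k − 5) + 10 = -3^{k+1} − 15 + 10 = -3^{k+1} − 5.
So the formula holds for k+1, and by induction h_n = -3^n − 5 for all n ≥ 1.

h_n = -3^n − 5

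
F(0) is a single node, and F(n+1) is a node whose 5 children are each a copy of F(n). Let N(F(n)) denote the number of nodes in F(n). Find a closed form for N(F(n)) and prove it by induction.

Claim: N(F(n)) = (5^{n+1} − 1)/4.

Base case: N(F(0)) = 1, and (5^{0+1} − 1)/4 = 1.
Assume N(F(k)) = (5^{k+1} − 1)/4.
Then N(F(k+1)) = 1 + 5N(F(k)) = 1 + 5·(5^{k+1} − 1)/4 = 1 + (5^{k+2} − 5)/4 = (4 + 5^{k+2} − 5)/4 = (5^{k+2} − 1)/4.
By induction, N(F(n)) = (5^{n+1} − 1)/4 for all n ≥ 0.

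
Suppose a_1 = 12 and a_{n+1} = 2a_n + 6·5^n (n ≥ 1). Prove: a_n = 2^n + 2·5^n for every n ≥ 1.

Base case: a_1 = 12, and 2^1 + 2·5^1 = 2 + 10 = 12.
Assume a_r = 2^r + 2·5^r for some r ≥ 1.
Then a_{r+1} = 2a_r + 6·5^r = 2·(2^r + 2·5^r) + 6·5^r = 2^{r+1} + 4·5^r + 6·5^r = 2^{r+1} + 10·5^r = 2^{r+1} + 2·5^{r+1}.
By induction, a_n = 2^n + 2·5^n for all n ≥ 1.

a_n = 2^n + 2·5^n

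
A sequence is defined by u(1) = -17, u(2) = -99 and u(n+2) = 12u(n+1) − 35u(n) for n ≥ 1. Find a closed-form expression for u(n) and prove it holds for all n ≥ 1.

Claim: u(n) = -7^n − 2·5^n.

Base cases: u(1) = -17 and -7^1 − 2·5^1 = -17; u(2) = -99 and -7^2 − 2·5^2 = -99.
Assume u(j) = -7^j − 2·5^j for all 1 ≤ j ≤ k, where k ≥ 2.
Then u(k+1) = 12u(k) − 35u(k−1) = 12·(-7^k − 2·5^k) − 35·(-7^{k−1} − 2·5^{k−1}) = -(12·7 − 35)7^{k−1} − 2·(12·5 − 35)5^{k−1} = -49·7^{k−1} − 50·5^{k−1} = -7^{k+1} − 2·5^{k+1}.
Hence u(n) = -7^n − 2·5^n for every n ≥ 1, by strong induction.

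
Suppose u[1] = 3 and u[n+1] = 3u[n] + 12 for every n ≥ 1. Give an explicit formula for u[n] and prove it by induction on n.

Claim: u[n] = 3^{n+1} − 6.

Base case: u[1] = 3, and 3^{1+1} − 6 = 9 − 6 = 3.
Assume u[j] = 3^{j+1} − 6 for some j ≥ 1.
Then u[j+1] = 3u[j] + 12 = 3·(3^{j+1} − 6) + 12 = 3^{j+2} − 18 + 12 = 3^{j+2} − 6.
This completes the inductive step, so u[n] = 3^{n+1} − 6 for all n ≥ 1.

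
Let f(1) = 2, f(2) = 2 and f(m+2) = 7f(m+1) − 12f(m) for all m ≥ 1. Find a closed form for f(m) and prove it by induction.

Claim: f(m) = 2·3^m − 4^m.

Base cases: f(1) = 2 and 2·3^1 − 4^1 = 2; f(2) = 2 and 2·3^2 − 4^2 = 2.
Assume f(j) = 2·3^j − 4^j for all 1 ≤ j ≤ r, where r ≥ 2.
Then f(r+1) = 7f(r) − 12f(r−1) = 7·(2·3^r − 4^r) − 12·(2·3^{r−1} − 4^{r−1}) = 2·(7·3 − 12)3^{r−1} − (7·4 − 12)4^{r−1} = 18·3^{r−1} − 16·4^{r−1} = 2·3^{r+1} − 4^{r+1}.
Hence f(m) = 2·3^m − 4^m for every m ≥ 1, by strong induction.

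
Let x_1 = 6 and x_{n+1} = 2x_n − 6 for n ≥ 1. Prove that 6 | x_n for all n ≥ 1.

Base case: x_1 = 6 = 6·1, so 6 | x_1.
Assume 6 | x_j, so x_j = 6t for some integer t.
Then x_{j+1} = 2x_j − 6 = 2·(6t) − 6 = 6(2t − 1), so 6 | x_{j+1}.
Hence 6 | x_n for every n ≥ 1, by induction.

6 | x_n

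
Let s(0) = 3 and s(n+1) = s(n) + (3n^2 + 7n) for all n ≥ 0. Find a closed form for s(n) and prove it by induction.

Claim: s(n) = n^3 + 2n^2 − 3n + 3.

Base case: s(0) = 3, and 0^3 + 2·0^2 − 3·0 + 3 = 3.
Assume s(j) = j^3 + 2j^2 − 3j + 3.
Then s(j+1) = s(j) + (3j^2 + 7j) = (j^3 + 2j^2 − 3j + 3) + (3j^2 + 7j) = j^3 + 5j^2 + 4j + 3,
and (j+1)^3 + 2·(j+1)^2 − 3·(j+1) + 3 = j^3 + 5j^2 + 4j + 3.
Hence s(n) = n^3 + 2n^2 − 3n + 3 for every n ≥ 0, by induction.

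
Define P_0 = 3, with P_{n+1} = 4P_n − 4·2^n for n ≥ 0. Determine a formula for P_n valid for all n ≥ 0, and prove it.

Claim: P_n = 4^n + 2·2^n.

Base case: P_0 = 3, and 4^0 + 2·2^0 = 1 + 2 = 3.
Assume P_m = 4^m + 2·2^m for some m ≥ 0.
Then P_{m+1} = 4P_m − 4·2^m = 4·(4^m + 2·2^m) − 4·2^m = 4^{m+1} + 8·2^m − 4·2^m = 4^{m+1} + 4·2^m = 4^{m+1} + 2·2^{m+1}.
Hence P_n = 4^n + 2·2^n for every n ≥ 0, by induction.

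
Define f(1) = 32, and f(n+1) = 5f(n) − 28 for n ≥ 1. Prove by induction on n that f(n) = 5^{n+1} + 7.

Base case: f(1) = 32, and 5^{1+1} + 7 = 25 + 7 = 32.
Assume f(m) = 5^{m+1} + 7 for some m ≥ 1.
Then f(m+1) = 5f(m) − 28 = 5·(5^{m+1} + 7) − 28 = 5^{m+2} + 35 − 28 = 5^{m+2} + 7.
This completes the inductive step, so f(n) = 5^{n+1} + 7 for all n ≥ 1.

f(n) = 5^{n+1} + 7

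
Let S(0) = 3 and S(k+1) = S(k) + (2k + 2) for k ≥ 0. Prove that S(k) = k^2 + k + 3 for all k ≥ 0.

Base case: S(0) = 3, and 0^2 + 0 + 3 = 3.
Assume S(m) = m^2 + m + 3.
Then S(m+1) = S(m) + (2m + 2) = (m^2 + m + 3) + (2m + 2) = m^2 + 3m + 5,
and (m+1)^2 + (m+1) + 3 = m^2 + 3m + 5.
By induction, S(k) = k^2 + k + 3 for all k ≥ 0.

S(k) = k^2 + k + 3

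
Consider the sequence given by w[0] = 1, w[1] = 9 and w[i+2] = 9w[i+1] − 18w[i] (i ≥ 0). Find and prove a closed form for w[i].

Claim: w[i] = -3^i + 2·6^i.

Base cases: w[0] = 1 and -3^0 + 2·6^0 = 1; w[1] = 9 and -3^1 + 2·6^1 = 9.
Assume w[j] = -3^j + 2·6^j for all 0 ≤ j ≤ m, where m ≥ 1.
Then w[m+1] = 9w[m] − 18w[m−1] = 9·(-3^m + 2·6^m) − 18·(-3^{m−1} + 2·6^{m−1}) = -(9·3 − 18)3^{m−1} + 2·(9·6 − 18)6^{m−1} = -9·3^{m−1} + 72·6^{m−1} = -3^{m+1} + 2·6^{m+1}.
So the formula holds for m+1, and by strong induction w[i] = -3^i + 2·6^i for all i ≥ 0.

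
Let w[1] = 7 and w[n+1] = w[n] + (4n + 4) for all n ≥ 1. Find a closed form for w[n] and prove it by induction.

Claim: w[n] = 2n^2 + 2n + 3.

Base case: w[1] = 7, and 2·1^2 + 2·1 + 3 = 7.
Assume w[m] = 2m^2 + 2m + 3.
Then w[m+1] = w[m] + (4m + 4) = (2m^2 + 2m + 3) + (4m + 4) = 2m^2 + 6m + 7,
and 2·(m+1)^2 + 2·(m+1) + 3 = 2m^2 + 6m + 7.
This completes the inductive step, so w[n] = 2n^2 + 2n + 3 for all n ≥ 1.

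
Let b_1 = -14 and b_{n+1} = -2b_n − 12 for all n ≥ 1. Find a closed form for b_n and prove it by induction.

Claim: b_n = 5·(-2)^n − 4.

Base case: b_1 = -14, and 5·(-2)^1 − 4 = -10 − 4 = -14.
Assume b_r = 5·(-2)^r − 4 for some r ≥ 1.
Then b_{r+1} = -2b_r − 12 = -2·(5·(-2)^r − 4) − 12 = -10·(-2)^r + 8 − 12 = 5·(-2)^{r+1} − 4.
Hence b_n = 5·(-2)^n − 4 for every n ≥ 1, by induction.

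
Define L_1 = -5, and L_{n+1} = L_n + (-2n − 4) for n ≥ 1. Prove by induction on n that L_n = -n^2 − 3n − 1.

Base case: L_1 = -5, and -1^2 − 3·1 − 1 = -5.
Assume L_k = -k^2 − 3k − 1.
Then L_{k+1} = L_k + (-2k − 4) = (-k^2 − 3k − 1) + (-2k − 4) = -k^2 − 5k − 5,
and -(k+1)^2 − 3·(k+1) − 1 = -k^2 − 5k − 5.
By induction, L_n = -n^2 − 3n − 1 for all n ≥ 1.

L_n = -n^2 − 3n − 1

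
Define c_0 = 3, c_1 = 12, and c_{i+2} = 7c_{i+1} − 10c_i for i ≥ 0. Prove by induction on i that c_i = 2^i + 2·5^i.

Base cases: c_0 = 3 and 2^0 + 2·5^0 = 3; c_1 = 12 and 2^1 + 2·5^1 = 12.
Assume c_j = 2^j + 2·5^j for all 0 ≤ j ≤ m, where m ≥ 1.
Then c_{m+1} = 7c_m − 10c_{m−1} = 7·(2^m + 2·5^m) − 10·(2^{m−1} + 2·5^{m−1}) = (7·2 − 10)2^{m−1} + 2·(7·5 − 10)5^{m−1} = 4·2^{m−1} + 50·5^{m−1} = 2^{m+1} + 2·5^{m+1}.
By strong induction, c_i = 2^i + 2·5^i for all i ≥ 0.

c_i = 2^i + 2·5^i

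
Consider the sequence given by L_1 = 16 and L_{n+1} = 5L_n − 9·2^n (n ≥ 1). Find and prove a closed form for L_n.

Claim: L_n = 2·5^n + 3·2^n.

Base case: L_1 = 16, and 2·5^1 + 3·2^1 = 10 + 6 = 16.
Assume L_j = 2·5^j + 3·2^j for some j ≥ 1.
Then L_{j+1} = 5L_j − 9·2^j = 5·(2·5^j + 3·2^j) − 9·2^j = 2·5^{j+1} + 15·2^j − 9·2^j = 2·5^{j+1} + 6·2^j = 2·5^{j+1} + 3·2^{j+1}.
This completes the inductive step, so L_n = 2·5^n + 3·2^n for all n ≥ 1.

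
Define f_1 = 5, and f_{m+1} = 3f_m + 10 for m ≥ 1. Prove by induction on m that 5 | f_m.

Base case: f_1 = 5 = 5·1, so 5 | f_1.
Assume 5 | f_r, so f_r = 5t for some integer t.
Then f_{r+1} = 3f_r + 10 = 3·(5t) + 10 = 5(3t + 2), so 5 | f_{r+1}.
By induction, 5 | f_m for all m ≥ 1.

5 | f_m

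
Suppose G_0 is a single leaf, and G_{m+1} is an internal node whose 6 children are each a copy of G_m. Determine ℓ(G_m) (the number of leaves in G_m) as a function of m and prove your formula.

Claim: ℓ(G_m) = 6^m.

Base case: ℓ(G_0) = 1, and 6^0 = 1.
Assume ℓ(G_k) = 6^k.
Then ℓ(G_{k+1}) = 6·ℓ(G_k) = 6·6^k = 6^{k+1}.
So the formula holds for k+1, and by induction ℓ(G_m) = 6^m for all m ≥ 0.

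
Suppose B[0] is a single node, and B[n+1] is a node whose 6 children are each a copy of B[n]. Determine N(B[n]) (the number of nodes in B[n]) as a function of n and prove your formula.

Claim: N(B[n]) = (6^{n+1} − 1)/5.

Base case: N(B[0]) = 1, and (6^{0+1} − 1)/5 = 1.
Assume N(B[k]) = (6^{k+1} − 1)/5.
Then N(B[k+1]) = 1 + 6N(B[k]) = 1 + 6·(6^{k+1} − 1)/5 = 1 + (6^{k+2} − 6)/5 = (5 + 6^{k+2} − 6)/5 = (6^{k+2} − 1)/5.
By induction, N(B[n]) = (6^{n+1} − 1)/5 for all n ≥ 0.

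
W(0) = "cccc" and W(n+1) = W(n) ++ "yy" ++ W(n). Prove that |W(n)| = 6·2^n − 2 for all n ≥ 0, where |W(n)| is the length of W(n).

Base case: |W(0)| = 4, and 6·2^0 − 2 = 4.
Assume |W(k)| = 6·2^k − 2.
Then |W(k+1)| = |W(k)| + 2 + |W(k)| = 2|W(k)| + 2 = 2(6·2^k − 2) + 2 = 6·2^{k+1} − 4 + 2 = 6·2^{k+1} − 2.
Hence |W(n)| = 6·2^n − 2 for every n ≥ 0, by induction.

|W(n)| = 6·2^n − 2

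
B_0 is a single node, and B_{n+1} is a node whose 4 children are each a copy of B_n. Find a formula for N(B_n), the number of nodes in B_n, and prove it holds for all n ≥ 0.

Claim: N(B_n) = (4^{n+1} − 1)/3.

Base case: N(B_0) = 1, and (4^{0+1} − 1)/3 = 1.
Assume N(B_r) = (4^{r+1} − 1)/3.
Then N(B_{r+1}) = 1 + 4N(B_r) = 1 + 4·(4^{r+1} − 1)/3 = 1 + (4^{r+2} − 4)/3 = (3 + 4^{r+2} − 4)/3 = (4^{r+2} − 1)/3.
This completes the inductive step, so N(B_n) = (4^{n+1} − 1)/3 for all n ≥ 0.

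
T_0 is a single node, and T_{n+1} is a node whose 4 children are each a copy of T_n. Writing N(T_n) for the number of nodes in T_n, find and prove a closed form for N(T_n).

Claim: N(T_n) = (4^{n+1} − 1)/3.

Base case: N(T_0) = 1, and (4^{0+1} − 1)/3 = 1.
Assume N(T_k) = (4^{k+1} − 1)/3.
Then N(T_{k+1}) = 1 + 4N(T_k) = 1 + 4·(4^{k+1} − 1)/3 = 1 + (4^{k+2} − 4)/3 = (3 + 4^{k+2} − 4)/3 = (4^{k+2} − 1)/3.
Hence N(T_n) = (4^{n+1} − 1)/3 for every n ≥ 0, by induction.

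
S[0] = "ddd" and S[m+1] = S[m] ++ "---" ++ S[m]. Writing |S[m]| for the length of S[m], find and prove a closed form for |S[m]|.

Claim: |S[m]| = 6·2^m − 3.

Base case: |S[0]| = 3, and 6·2^0 − 3 = 3.
Assume |S[j]| = 6·2^j − 3.
Then |S[j+1]| = |S[j]| + 3 + |S[j]| = 2|S[j]| + 3 = 2(6·2^j − 3) + 3 = 6·2^{j+1} − 6 + 3 = 6·2^{j+1} − 3.
This completes the inductive step, so |S[m]| = 6·2^m − 3 for all m ≥ 0.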